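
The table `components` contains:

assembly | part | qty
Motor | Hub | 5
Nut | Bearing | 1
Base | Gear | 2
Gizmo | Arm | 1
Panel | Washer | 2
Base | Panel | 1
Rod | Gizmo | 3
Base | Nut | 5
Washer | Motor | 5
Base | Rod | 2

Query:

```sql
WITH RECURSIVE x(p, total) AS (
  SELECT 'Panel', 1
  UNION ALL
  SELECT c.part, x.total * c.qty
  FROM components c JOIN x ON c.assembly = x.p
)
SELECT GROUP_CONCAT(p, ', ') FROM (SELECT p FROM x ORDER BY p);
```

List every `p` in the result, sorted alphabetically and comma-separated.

Hub, Motor, Panel, Washer

Base: (Panel, total=1).
Iteration 1: components of {Panel} -> Washer = 1*2 = 2.
Iteration 2: components of {Washer} -> Motor = 2*5 = 10.
Iteration 3: components of {Motor} -> Hub = 10*5 = 50.
Iteration 4: no further components; recursion stops.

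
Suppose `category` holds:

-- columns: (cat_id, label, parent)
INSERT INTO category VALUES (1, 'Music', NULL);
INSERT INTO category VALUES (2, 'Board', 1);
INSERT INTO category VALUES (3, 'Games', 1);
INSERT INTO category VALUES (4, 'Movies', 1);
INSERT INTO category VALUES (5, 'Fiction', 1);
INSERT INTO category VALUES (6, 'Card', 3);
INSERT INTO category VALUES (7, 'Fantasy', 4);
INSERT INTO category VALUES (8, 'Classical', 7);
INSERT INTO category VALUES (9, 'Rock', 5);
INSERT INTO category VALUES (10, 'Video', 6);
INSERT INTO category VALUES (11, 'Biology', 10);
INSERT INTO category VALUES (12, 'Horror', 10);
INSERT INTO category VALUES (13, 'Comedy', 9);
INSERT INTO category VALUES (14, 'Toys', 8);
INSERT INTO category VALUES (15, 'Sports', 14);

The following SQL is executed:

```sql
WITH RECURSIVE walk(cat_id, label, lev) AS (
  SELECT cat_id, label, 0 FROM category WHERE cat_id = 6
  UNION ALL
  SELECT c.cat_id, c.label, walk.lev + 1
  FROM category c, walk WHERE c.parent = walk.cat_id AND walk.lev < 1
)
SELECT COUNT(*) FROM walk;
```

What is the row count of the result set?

Base: cat_id=6 (Card) at lev 0.
Iteration 1: rows with parent in {6} -> Video (id 10, lev 1).
Iteration 2: lev < 1 fails for all current rows; recursion stops.
Total rows emitted: 2.

2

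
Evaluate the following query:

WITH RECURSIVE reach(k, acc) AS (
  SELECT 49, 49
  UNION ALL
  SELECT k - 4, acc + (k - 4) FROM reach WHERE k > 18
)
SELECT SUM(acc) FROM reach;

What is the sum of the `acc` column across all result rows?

Base: k=49, acc=49.
Iteration 1: 49 > 18 holds -> k = 49 - 4 = 45, acc = 49 + 45 = 94.
Iteration 2: 45 > 18 holds -> k = 45 - 4 = 41, acc = 94 + 41 = 135.
Iteration 3: 41 > 18 holds -> k = 41 - 4 = 37, acc = 135 + 37 = 172.
Iteration 4: 37 > 18 holds -> k = 37 - 4 = 33, acc = 172 + 33 = 205.
Iteration 5: 33 > 18 holds -> k = 33 - 4 = 29, acc = 205 + 29 = 234.
Iteration 6: 29 > 18 holds -> k = 29 - 4 = 25, acc = 234 + 25 = 259.
Iteration 7: 25 > 18 holds -> k = 25 - 4 = 21, acc = 259 + 21 = 280.
Iteration 8: 21 > 18 holds -> k = 21 - 4 = 17, acc = 280 + 17 = 297.
Iteration 9: 17 > 18 fails; recursion stops.
SUM(acc) = 49 + 94 + 135 + 172 + 205 + 234 + 259 + 280 + 297 = 1725.

1725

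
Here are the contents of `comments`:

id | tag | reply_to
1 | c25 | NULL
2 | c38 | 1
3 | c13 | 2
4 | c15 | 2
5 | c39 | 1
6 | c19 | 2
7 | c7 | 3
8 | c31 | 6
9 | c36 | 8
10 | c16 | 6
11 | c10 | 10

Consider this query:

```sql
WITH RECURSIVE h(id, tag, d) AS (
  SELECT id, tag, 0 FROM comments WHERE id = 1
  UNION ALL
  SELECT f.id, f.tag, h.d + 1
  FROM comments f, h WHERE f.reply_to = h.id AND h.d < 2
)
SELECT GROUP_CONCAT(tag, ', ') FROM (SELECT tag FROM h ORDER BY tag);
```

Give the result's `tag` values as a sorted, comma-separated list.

c13, c15, c19, c25, c38, c39

Base: id=1 (c25) at d 0.
Iteration 1: rows with reply_to in {1} -> c38 (id 2, d 1), c39 (id 5, d 1).
Iteration 2: rows with reply_to in {2,5} -> c13 (id 3, d 2), c15 (id 4, d 2), c19 (id 6, d 2).
Iteration 3: d < 2 fails for all current rows; recursion stops.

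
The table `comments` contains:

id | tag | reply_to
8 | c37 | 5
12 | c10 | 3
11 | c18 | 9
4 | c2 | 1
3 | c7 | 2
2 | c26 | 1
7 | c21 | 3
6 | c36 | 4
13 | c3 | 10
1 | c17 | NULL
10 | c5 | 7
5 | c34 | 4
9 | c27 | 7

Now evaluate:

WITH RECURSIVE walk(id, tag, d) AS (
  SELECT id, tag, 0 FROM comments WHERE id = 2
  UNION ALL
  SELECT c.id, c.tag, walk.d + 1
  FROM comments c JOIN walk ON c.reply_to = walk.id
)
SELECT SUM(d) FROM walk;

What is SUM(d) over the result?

Base: id=2 (c26) at d 0.
Iteration 1: rows with reply_to in {2} -> c7 (id 3, d 1).
Iteration 2: rows with reply_to in {3} -> c21 (id 7, d 2), c10 (id 12, d 2).
Iteration 3: rows with reply_to in {7,12} -> c27 (id 9, d 3), c5 (id 10, d 3).
Iteration 4: rows with reply_to in {9,10} -> c18 (id 11, d 4), c3 (id 13, d 4).
Iteration 5: no rows with reply_to in {11,13}; recursion stops.
SUM(d) = 0 + 1 + 2 + 2 + 3 + 3 + 4 + 4 = 19.

19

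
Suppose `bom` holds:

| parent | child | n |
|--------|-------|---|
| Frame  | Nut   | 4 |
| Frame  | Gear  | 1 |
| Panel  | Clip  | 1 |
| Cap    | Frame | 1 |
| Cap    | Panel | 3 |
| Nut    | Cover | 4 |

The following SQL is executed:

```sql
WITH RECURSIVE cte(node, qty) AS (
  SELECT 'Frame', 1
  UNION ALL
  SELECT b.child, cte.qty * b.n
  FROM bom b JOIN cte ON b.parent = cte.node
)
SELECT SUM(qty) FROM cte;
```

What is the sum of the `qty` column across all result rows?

Base: (Frame, qty=1).
Iteration 1: components of {Frame} -> Gear = 1*1 = 1, Nut = 1*4 = 4.
Iteration 2: components of {Gear,Nut} -> Cover = 4*4 = 16.
Iteration 3: no further components; recursion stops.
SUM(qty) = 1 + 4 + 1 + 16 = 22.

22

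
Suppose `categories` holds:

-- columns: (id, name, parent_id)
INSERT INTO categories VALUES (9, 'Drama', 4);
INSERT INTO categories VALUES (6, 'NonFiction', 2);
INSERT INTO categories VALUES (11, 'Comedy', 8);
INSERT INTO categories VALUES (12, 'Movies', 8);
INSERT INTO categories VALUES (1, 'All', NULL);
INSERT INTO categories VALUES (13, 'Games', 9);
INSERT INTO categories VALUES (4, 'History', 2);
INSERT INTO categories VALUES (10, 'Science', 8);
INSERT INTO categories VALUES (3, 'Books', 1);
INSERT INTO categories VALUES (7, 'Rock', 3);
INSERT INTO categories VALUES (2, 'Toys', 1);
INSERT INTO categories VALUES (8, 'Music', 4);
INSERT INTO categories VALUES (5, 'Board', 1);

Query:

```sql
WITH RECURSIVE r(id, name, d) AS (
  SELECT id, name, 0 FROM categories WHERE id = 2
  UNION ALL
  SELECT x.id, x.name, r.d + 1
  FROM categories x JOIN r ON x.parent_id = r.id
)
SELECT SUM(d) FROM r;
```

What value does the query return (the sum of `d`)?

Base: id=2 (Toys) at d 0.
Iteration 1: rows with parent_id in {2} -> History (id 4, d 1), NonFiction (id 6, d 1).
Iteration 2: rows with parent_id in {4,6} -> Music (id 8, d 2), Drama (id 9, d 2).
Iteration 3: rows with parent_id in {8,9} -> Science (id 10, d 3), Comedy (id 11, d 3), Movies (id 12, d 3), Games (id 13, d 3).
Iteration 4: no rows with parent_id in {10,11,12,13}; recursion stops.
SUM(d) = 0 + 1 + 1 + 2 + 2 + 3 + 3 + 3 + 3 = 18.

18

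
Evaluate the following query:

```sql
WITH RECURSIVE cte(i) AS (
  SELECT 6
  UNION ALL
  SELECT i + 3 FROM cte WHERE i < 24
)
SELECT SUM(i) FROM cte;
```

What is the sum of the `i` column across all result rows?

105

Base: i=6.
Iteration 1: 6 < 24 holds -> i = 6 + 3 = 9.
Iteration 2: 9 < 24 holds -> i = 9 + 3 = 12.
Iteration 3: 12 < 24 holds -> i = 12 + 3 = 15.
Iteration 4: 15 < 24 holds -> i = 15 + 3 = 18.
Iteration 5: 18 < 24 holds -> i = 18 + 3 = 21.
Iteration 6: 21 < 24 holds -> i = 21 + 3 = 24.
Iteration 7: 24 < 24 fails; recursion stops.
SUM(i) = 6 + 9 + 12 + 15 + 18 + 21 + 24 = 105.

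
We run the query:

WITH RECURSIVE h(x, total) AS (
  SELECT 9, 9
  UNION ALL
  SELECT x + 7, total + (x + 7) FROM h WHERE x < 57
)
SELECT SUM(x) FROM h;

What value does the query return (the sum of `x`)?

268

Base: x=9, total=9.
Iteration 1: 9 < 57 holds -> x = 9 + 7 = 16, total = 9 + 16 = 25.
Iteration 2: 16 < 57 holds -> x = 16 + 7 = 23, total = 25 + 23 = 48.
Iteration 3: 23 < 57 holds -> x = 23 + 7 = 30, total = 48 + 30 = 78.
Iteration 4: 30 < 57 holds -> x = 30 + 7 = 37, total = 78 + 37 = 115.
Iteration 5: 37 < 57 holds -> x = 37 + 7 = 44, total = 115 + 44 = 159.
Iteration 6: 44 < 57 holds -> x = 44 + 7 = 51, total = 159 + 51 = 210.
Iteration 7: 51 < 57 holds -> x = 51 + 7 = 58, total = 210 + 58 = 268.
Iteration 8: 58 < 57 fails; recursion stops.
SUM(x) = 9 + 16 + 23 + 30 + 37 + 44 + 51 + 58 = 268.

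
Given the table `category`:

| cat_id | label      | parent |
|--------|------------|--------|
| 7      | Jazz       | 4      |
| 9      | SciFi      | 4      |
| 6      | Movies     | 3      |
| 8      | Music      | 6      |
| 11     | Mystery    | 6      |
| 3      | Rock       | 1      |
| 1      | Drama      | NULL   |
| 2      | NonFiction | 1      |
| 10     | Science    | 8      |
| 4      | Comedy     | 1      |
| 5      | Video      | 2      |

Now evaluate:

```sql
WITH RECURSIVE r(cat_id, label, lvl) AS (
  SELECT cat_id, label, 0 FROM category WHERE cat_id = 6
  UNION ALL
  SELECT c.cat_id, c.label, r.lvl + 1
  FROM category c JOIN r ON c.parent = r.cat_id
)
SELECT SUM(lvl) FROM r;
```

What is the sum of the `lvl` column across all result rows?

4

Base: cat_id=6 (Movies) at lvl 0.
Iteration 1: rows with parent in {6} -> Music (id 8, lvl 1), Mystery (id 11, lvl 1).
Iteration 2: rows with parent in {8,11} -> Science (id 10, lvl 2).
Iteration 3: no rows with parent in {10}; recursion stops.
SUM(lvl) = 0 + 1 + 1 + 2 = 4.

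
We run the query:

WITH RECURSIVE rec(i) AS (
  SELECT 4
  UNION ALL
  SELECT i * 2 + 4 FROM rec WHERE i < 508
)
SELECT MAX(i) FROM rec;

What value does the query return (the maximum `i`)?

508

Base: i=4.
Iteration 1: 4 < 508 holds -> i = 4 * 2 + 4 = 12.
Iteration 2: 12 < 508 holds -> i = 12 * 2 + 4 = 28.
Iteration 3: 28 < 508 holds -> i = 28 * 2 + 4 = 60.
Iteration 4: 60 < 508 holds -> i = 60 * 2 + 4 = 124.
Iteration 5: 124 < 508 holds -> i = 124 * 2 + 4 = 252.
Iteration 6: 252 < 508 holds -> i = 252 * 2 + 4 = 508.
Iteration 7: 508 < 508 fails; recursion stops.
i values: 4, 12, 28, 60, 124, 252, 508; the maximum is 508.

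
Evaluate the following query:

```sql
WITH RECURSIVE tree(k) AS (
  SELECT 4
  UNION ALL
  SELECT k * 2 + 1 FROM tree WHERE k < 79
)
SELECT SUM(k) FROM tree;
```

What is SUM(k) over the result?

150

Base: k=4.
Iteration 1: 4 < 79 holds -> k = 4 * 2 + 1 = 9.
Iteration 2: 9 < 79 holds -> k = 9 * 2 + 1 = 19.
Iteration 3: 19 < 79 holds -> k = 19 * 2 + 1 = 39.
Iteration 4: 39 < 79 holds -> k = 39 * 2 + 1 = 79.
Iteration 5: 79 < 79 fails; recursion stops.
SUM(k) = 4 + 9 + 19 + 39 + 79 = 150.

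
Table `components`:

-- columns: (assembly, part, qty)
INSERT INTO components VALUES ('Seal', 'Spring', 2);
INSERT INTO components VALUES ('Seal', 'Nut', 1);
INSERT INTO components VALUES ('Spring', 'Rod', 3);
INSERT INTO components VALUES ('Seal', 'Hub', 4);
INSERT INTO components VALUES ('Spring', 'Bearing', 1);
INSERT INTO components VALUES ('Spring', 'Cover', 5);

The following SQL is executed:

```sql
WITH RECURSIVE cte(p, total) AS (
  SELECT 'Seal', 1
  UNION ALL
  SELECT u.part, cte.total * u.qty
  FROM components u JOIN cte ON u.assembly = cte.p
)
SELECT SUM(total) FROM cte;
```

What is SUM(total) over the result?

Base: (Seal, total=1).
Iteration 1: components of {Seal} -> Hub = 1*4 = 4, Nut = 1*1 = 1, Spring = 1*2 = 2.
Iteration 2: components of {Hub,Nut,Spring} -> Bearing = 2*1 = 2, Cover = 2*5 = 10, Rod = 2*3 = 6.
Iteration 3: no further components; recursion stops.
SUM(total) = 1 + 2 + 4 + 1 + 10 + 2 + 6 = 26.

26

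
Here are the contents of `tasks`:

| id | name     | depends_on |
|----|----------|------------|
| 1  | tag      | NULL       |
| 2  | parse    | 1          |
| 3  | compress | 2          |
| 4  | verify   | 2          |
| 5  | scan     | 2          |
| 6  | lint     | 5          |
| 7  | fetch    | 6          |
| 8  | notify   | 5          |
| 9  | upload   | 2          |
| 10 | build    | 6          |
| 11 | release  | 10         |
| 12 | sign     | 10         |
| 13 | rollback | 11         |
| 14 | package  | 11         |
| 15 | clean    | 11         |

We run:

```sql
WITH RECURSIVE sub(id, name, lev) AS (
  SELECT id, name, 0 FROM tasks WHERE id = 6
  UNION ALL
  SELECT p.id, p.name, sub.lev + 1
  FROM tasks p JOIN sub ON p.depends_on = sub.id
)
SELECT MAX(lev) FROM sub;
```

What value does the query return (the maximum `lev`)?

3

Base: id=6 (lint) at lev 0.
Iteration 1: rows with depends_on in {6} -> fetch (id 7, lev 1), build (id 10, lev 1).
Iteration 2: rows with depends_on in {7,10} -> release (id 11, lev 2), sign (id 12, lev 2).
Iteration 3: rows with depends_on in {11,12} -> rollback (id 13, lev 3), package (id 14, lev 3), clean (id 15, lev 3).
Iteration 4: no rows with depends_on in {13,14,15}; recursion stops.
lev values: 0, 1, 1, 2, 2, 3, 3, 3; the maximum is 3.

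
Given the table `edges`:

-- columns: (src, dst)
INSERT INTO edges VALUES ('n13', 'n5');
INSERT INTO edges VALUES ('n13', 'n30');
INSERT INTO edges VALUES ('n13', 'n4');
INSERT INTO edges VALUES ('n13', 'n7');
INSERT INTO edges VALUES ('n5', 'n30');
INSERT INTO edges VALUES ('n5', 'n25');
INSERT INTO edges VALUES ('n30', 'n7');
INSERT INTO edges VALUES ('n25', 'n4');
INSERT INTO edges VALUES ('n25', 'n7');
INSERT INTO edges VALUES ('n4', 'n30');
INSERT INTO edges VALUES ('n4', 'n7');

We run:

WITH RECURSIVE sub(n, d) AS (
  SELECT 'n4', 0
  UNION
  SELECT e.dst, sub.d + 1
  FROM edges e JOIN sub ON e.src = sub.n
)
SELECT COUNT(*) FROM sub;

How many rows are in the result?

4

Base: (n4, d=0).
Iteration 1: edges from {n4} -> (n30, d=1), (n7, d=1).
Iteration 2: edges from {n30,n7} -> (n7, d=2).
Iteration 3: no outgoing edges from {n7}; recursion stops.
Total rows emitted: 4.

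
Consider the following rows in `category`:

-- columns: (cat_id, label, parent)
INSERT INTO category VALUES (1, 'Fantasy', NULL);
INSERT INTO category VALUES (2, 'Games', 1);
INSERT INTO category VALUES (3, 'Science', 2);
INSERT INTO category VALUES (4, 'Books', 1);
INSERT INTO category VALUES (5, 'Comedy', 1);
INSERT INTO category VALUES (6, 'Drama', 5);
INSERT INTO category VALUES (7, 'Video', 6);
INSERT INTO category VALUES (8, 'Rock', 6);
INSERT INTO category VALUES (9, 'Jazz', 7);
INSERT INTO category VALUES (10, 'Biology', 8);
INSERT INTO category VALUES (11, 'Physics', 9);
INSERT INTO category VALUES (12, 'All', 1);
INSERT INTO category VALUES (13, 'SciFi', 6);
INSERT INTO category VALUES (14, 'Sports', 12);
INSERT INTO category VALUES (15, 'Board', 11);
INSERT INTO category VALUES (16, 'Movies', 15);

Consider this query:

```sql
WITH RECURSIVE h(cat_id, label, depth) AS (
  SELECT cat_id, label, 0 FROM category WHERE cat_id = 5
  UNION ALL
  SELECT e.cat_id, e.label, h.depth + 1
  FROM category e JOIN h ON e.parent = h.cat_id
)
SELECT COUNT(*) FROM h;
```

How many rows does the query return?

Base: cat_id=5 (Comedy) at depth 0.
Iteration 1: rows with parent in {5} -> Drama (id 6, depth 1).
Iteration 2: rows with parent in {6} -> Video (id 7, depth 2), Rock (id 8, depth 2), SciFi (id 13, depth 2).
Iteration 3: rows with parent in {7,8,13} -> Jazz (id 9, depth 3), Biology (id 10, depth 3).
Iteration 4: rows with parent in {9,10} -> Physics (id 11, depth 4).
Iteration 5: rows with parent in {11} -> Board (id 15, depth 5).
Iteration 6: rows with parent in {15} -> Movies (id 16, depth 6).
Iteration 7: no rows with parent in {16}; recursion stops.
Total rows emitted: 10.

10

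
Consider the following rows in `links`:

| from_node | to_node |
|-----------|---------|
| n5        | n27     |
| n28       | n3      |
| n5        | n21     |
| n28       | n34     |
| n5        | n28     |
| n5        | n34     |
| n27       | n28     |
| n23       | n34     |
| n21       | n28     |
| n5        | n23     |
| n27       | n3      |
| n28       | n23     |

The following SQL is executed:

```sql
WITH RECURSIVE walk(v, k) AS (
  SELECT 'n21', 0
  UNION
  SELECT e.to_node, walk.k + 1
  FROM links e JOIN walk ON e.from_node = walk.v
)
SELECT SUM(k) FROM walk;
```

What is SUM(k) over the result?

Base: (n21, k=0).
Iteration 1: edges from {n21} -> (n28, k=1).
Iteration 2: edges from {n28} -> (n23, k=2), (n3, k=2), (n34, k=2).
Iteration 3: edges from {n23,n3,n34} -> (n34, k=3).
Iteration 4: no outgoing edges from {n34}; recursion stops.
SUM(k) = 0 + 1 + 2 + 2 + 2 + 3 = 10.

10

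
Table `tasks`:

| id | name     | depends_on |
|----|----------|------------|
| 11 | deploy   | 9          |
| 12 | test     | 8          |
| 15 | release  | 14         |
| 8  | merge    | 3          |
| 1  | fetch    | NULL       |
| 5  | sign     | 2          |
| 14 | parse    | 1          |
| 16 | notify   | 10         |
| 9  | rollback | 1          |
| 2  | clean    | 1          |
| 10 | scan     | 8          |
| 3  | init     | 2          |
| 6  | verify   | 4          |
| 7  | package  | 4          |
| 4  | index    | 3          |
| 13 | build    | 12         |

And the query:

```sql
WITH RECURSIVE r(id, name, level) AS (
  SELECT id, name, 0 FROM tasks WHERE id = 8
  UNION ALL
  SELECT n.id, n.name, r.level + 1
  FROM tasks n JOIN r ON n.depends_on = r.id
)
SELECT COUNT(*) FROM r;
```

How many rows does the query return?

Base: id=8 (merge) at level 0.
Iteration 1: rows with depends_on in {8} -> scan (id 10, level 1), test (id 12, level 1).
Iteration 2: rows with depends_on in {10,12} -> build (id 13, level 2), notify (id 16, level 2).
Iteration 3: no rows with depends_on in {13,16}; recursion stops.
Total rows emitted: 5.

5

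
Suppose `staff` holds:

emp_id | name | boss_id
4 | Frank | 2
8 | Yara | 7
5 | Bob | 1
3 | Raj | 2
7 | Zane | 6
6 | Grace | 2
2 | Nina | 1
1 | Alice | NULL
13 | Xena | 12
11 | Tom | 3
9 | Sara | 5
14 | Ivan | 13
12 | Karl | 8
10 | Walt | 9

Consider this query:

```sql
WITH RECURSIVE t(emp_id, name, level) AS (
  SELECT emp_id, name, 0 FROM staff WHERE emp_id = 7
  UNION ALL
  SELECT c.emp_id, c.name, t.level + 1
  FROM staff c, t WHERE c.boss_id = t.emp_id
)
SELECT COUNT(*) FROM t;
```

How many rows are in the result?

5

Base: emp_id=7 (Zane) at level 0.
Iteration 1: rows with boss_id in {7} -> Yara (id 8, level 1).
Iteration 2: rows with boss_id in {8} -> Karl (id 12, level 2).
Iteration 3: rows with boss_id in {12} -> Xena (id 13, level 3).
Iteration 4: rows with boss_id in {13} -> Ivan (id 14, level 4).
Iteration 5: no rows with boss_id in {14}; recursion stops.
Total rows emitted: 5.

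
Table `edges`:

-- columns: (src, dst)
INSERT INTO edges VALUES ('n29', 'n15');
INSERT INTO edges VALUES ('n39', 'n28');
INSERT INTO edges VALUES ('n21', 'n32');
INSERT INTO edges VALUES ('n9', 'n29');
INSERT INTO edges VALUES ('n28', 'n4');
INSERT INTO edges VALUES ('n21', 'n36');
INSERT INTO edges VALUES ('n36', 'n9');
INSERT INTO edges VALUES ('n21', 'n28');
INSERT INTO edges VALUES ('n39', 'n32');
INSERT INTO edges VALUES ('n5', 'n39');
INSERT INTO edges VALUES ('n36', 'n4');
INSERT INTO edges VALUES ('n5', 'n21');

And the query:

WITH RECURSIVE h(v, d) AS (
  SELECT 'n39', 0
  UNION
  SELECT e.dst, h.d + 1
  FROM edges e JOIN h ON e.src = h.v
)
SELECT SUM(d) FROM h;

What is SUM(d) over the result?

4

Base: (n39, d=0).
Iteration 1: edges from {n39} -> (n28, d=1), (n32, d=1).
Iteration 2: edges from {n28,n32} -> (n4, d=2).
Iteration 3: no outgoing edges from {n4}; recursion stops.
SUM(d) = 0 + 1 + 1 + 2 = 4.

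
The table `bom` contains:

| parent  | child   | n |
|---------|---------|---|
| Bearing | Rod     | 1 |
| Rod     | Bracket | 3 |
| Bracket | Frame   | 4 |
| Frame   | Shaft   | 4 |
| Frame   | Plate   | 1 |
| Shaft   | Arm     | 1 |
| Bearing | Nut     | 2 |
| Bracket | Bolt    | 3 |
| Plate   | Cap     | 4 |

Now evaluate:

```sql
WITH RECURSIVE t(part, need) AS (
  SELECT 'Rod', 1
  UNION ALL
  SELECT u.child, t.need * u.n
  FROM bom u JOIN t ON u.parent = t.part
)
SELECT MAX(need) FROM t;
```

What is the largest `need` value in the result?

Base: (Rod, need=1).
Iteration 1: components of {Rod} -> Bracket = 1*3 = 3.
Iteration 2: components of {Bracket} -> Bolt = 3*3 = 9, Frame = 3*4 = 12.
Iteration 3: components of {Bolt,Frame} -> Plate = 12*1 = 12, Shaft = 12*4 = 48.
Iteration 4: components of {Plate,Shaft} -> Arm = 48*1 = 48, Cap = 12*4 = 48.
Iteration 5: no further components; recursion stops.
need values: 1, 3, 12, 9, 48, 12, 48, 48; the maximum is 48.

48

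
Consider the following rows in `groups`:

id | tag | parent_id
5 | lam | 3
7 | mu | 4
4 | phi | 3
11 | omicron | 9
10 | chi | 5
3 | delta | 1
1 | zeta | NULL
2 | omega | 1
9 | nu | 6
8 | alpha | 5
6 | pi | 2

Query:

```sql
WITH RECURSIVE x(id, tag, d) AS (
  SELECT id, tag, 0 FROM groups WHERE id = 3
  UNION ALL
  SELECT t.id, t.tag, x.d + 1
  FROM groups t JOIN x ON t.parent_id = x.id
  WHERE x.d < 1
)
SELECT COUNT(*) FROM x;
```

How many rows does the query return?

Base: id=3 (delta) at d 0.
Iteration 1: rows with parent_id in {3} -> phi (id 4, d 1), lam (id 5, d 1).
Iteration 2: d < 1 fails for all current rows; recursion stops.
Total rows emitted: 3.

3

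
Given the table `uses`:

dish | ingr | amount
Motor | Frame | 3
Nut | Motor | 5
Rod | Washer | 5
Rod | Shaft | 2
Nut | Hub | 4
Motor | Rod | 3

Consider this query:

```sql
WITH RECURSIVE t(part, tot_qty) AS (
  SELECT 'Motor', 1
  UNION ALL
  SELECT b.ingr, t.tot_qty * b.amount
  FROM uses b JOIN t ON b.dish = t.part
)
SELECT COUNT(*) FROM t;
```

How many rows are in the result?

5

Base: (Motor, tot_qty=1).
Iteration 1: components of {Motor} -> Frame = 1*3 = 3, Rod = 1*3 = 3.
Iteration 2: components of {Frame,Rod} -> Shaft = 3*2 = 6, Washer = 3*5 = 15.
Iteration 3: no further components; recursion stops.
Total rows emitted: 5.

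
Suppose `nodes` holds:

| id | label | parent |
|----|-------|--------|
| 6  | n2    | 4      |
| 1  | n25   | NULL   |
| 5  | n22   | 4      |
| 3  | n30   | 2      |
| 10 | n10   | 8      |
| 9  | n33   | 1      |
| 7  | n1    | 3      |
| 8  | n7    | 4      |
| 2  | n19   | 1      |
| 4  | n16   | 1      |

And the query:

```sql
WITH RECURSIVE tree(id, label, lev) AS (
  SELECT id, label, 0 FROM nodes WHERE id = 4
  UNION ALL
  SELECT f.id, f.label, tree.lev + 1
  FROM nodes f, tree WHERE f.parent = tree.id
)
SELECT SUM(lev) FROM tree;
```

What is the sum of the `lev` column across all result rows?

Base: id=4 (n16) at lev 0.
Iteration 1: rows with parent in {4} -> n22 (id 5, lev 1), n2 (id 6, lev 1), n7 (id 8, lev 1).
Iteration 2: rows with parent in {5,6,8} -> n10 (id 10, lev 2).
Iteration 3: no rows with parent in {10}; recursion stops.
SUM(lev) = 0 + 1 + 1 + 1 + 2 = 5.

5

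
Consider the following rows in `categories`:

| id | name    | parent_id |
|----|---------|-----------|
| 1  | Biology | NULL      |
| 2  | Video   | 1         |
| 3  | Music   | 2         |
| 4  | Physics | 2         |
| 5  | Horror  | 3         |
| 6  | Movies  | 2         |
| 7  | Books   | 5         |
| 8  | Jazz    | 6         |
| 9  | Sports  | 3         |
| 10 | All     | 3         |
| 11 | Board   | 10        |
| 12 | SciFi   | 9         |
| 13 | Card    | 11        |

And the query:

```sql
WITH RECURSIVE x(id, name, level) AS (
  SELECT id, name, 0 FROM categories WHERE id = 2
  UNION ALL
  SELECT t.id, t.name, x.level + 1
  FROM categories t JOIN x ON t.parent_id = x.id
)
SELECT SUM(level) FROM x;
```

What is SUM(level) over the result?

24

Base: id=2 (Video) at level 0.
Iteration 1: rows with parent_id in {2} -> Music (id 3, level 1), Physics (id 4, level 1), Movies (id 6, level 1).
Iteration 2: rows with parent_id in {3,4,6} -> Horror (id 5, level 2), Jazz (id 8, level 2), Sports (id 9, level 2), All (id 10, level 2).
Iteration 3: rows with parent_id in {5,8,9,10} -> Books (id 7, level 3), Board (id 11, level 3), SciFi (id 12, level 3).
Iteration 4: rows with parent_id in {7,11,12} -> Card (id 13, level 4).
Iteration 5: no rows with parent_id in {13}; recursion stops.
SUM(level) = 0 + 1 + 1 + 1 + 2 + 2 + 2 + 2 + 3 + 3 + 3 + 4 = 24.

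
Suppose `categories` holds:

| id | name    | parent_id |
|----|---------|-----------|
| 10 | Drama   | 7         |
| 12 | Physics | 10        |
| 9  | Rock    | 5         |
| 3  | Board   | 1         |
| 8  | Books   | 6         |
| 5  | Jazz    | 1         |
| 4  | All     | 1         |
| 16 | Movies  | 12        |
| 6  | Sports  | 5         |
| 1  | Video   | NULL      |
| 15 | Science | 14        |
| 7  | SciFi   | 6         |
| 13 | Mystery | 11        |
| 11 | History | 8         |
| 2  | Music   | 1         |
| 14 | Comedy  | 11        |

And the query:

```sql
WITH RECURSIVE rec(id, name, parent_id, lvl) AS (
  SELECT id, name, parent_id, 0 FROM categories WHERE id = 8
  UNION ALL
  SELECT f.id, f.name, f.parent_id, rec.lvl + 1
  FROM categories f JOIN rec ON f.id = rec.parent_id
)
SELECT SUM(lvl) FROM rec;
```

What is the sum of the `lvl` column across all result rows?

6

Base: id=8 (Books), parent_id=6, lvl 0.
Iteration 1: join on id=6 -> Sports (id 6, parent_id=5, lvl 1).
Iteration 2: join on id=5 -> Jazz (id 5, parent_id=1, lvl 2).
Iteration 3: join on id=1 -> Video (id 1, parent_id=NULL, lvl 3).
Iteration 4: parent_id is NULL; no match; recursion stops.
SUM(lvl) = 0 + 1 + 2 + 3 = 6.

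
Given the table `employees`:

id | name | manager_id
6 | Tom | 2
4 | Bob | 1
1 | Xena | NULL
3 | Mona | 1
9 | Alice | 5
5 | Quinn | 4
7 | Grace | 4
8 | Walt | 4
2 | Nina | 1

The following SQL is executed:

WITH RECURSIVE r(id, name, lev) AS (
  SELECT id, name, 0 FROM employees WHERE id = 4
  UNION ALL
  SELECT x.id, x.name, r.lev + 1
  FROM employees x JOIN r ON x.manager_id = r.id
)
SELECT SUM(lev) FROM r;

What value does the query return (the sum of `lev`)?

Base: id=4 (Bob) at lev 0.
Iteration 1: rows with manager_id in {4} -> Quinn (id 5, lev 1), Grace (id 7, lev 1), Walt (id 8, lev 1).
Iteration 2: rows with manager_id in {5,7,8} -> Alice (id 9, lev 2).
Iteration 3: no rows with manager_id in {9}; recursion stops.
SUM(lev) = 0 + 1 + 1 + 1 + 2 = 5.

5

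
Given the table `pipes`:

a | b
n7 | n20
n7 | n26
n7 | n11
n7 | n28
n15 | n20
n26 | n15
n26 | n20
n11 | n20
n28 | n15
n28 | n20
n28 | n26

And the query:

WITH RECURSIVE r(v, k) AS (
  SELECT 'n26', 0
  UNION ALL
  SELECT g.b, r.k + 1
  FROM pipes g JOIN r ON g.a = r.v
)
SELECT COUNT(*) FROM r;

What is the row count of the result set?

4

Base: (n26, k=0).
Iteration 1: edges from {n26} -> (n15, k=1), (n20, k=1).
Iteration 2: edges from {n15,n20} -> (n20, k=2).
Iteration 3: no outgoing edges from {n20}; recursion stops.
Total rows emitted: 4.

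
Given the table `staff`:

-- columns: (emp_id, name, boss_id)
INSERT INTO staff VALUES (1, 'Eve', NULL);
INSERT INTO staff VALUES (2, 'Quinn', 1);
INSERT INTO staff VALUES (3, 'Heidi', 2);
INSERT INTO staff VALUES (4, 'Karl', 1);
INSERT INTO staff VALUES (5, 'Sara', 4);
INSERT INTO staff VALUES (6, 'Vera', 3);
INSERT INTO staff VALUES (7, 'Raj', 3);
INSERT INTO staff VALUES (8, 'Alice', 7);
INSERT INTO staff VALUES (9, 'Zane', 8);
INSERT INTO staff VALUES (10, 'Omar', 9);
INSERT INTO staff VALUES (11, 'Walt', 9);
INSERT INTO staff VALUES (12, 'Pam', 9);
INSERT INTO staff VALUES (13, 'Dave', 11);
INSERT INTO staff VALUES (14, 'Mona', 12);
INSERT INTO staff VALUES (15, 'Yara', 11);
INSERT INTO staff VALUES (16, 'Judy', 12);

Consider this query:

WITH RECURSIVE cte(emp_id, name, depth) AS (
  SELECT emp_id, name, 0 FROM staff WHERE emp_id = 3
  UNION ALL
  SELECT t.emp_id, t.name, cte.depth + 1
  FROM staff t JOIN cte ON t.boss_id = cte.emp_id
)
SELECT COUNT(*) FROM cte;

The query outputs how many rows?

12

Base: emp_id=3 (Heidi) at depth 0.
Iteration 1: rows with boss_id in {3} -> Vera (id 6, depth 1), Raj (id 7, depth 1).
Iteration 2: rows with boss_id in {6,7} -> Alice (id 8, depth 2).
Iteration 3: rows with boss_id in {8} -> Zane (id 9, depth 3).
Iteration 4: rows with boss_id in {9} -> Omar (id 10, depth 4), Walt (id 11, depth 4), Pam (id 12, depth 4).
Iteration 5: rows with boss_id in {10,11,12} -> Dave (id 13, depth 5), Mona (id 14, depth 5), Yara (id 15, depth 5), Judy (id 16, depth 5).
Iteration 6: no rows with boss_id in {13,14,15,16}; recursion stops.
Total rows emitted: 12.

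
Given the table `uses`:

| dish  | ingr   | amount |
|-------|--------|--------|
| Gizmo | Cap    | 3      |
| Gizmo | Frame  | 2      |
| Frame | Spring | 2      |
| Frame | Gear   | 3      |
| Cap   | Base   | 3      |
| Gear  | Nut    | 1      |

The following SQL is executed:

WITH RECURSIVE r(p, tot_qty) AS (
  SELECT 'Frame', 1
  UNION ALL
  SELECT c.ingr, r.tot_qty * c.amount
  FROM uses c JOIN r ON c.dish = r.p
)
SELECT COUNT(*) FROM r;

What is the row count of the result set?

Base: (Frame, tot_qty=1).
Iteration 1: components of {Frame} -> Gear = 1*3 = 3, Spring = 1*2 = 2.
Iteration 2: components of {Gear,Spring} -> Nut = 3*1 = 3.
Iteration 3: no further components; recursion stops.
Total rows emitted: 4.

4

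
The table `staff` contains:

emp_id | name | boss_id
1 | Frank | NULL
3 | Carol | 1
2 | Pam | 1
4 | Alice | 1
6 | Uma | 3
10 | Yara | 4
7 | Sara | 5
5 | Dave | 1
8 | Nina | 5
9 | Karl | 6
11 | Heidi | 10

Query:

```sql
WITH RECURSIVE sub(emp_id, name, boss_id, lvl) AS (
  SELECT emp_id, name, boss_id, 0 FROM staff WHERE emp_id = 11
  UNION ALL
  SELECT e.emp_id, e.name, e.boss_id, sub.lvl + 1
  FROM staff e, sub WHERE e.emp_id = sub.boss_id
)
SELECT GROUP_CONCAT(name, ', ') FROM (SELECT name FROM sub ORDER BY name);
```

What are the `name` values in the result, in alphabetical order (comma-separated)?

Alice, Frank, Heidi, Yara

Base: emp_id=11 (Heidi), boss_id=10, lvl 0.
Iteration 1: join on emp_id=10 -> Yara (id 10, boss_id=4, lvl 1).
Iteration 2: join on emp_id=4 -> Alice (id 4, boss_id=1, lvl 2).
Iteration 3: join on emp_id=1 -> Frank (id 1, boss_id=NULL, lvl 3).
Iteration 4: boss_id is NULL; no match; recursion stops.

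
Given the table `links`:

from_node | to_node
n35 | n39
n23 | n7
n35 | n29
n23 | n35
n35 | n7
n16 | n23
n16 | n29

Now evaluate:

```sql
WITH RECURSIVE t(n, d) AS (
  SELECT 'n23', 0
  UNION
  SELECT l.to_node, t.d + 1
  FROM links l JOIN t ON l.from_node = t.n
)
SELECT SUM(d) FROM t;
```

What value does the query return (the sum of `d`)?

Base: (n23, d=0).
Iteration 1: edges from {n23} -> (n35, d=1), (n7, d=1).
Iteration 2: edges from {n35,n7} -> (n29, d=2), (n39, d=2), (n7, d=2).
Iteration 3: no outgoing edges from {n29,n39,n7}; recursion stops.
SUM(d) = 0 + 1 + 1 + 2 + 2 + 2 = 8.

8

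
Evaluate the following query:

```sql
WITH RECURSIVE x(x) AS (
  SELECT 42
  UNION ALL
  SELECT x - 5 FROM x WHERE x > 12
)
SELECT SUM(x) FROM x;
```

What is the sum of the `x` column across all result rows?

Base: x=42.
Iteration 1: 42 > 12 holds -> x = 42 - 5 = 37.
Iteration 2: 37 > 12 holds -> x = 37 - 5 = 32.
Iteration 3: 32 > 12 holds -> x = 32 - 5 = 27.
Iteration 4: 27 > 12 holds -> x = 27 - 5 = 22.
Iteration 5: 22 > 12 holds -> x = 22 - 5 = 17.
Iteration 6: 17 > 12 holds -> x = 17 - 5 = 12.
Iteration 7: 12 > 12 fails; recursion stops.
SUM(x) = 42 + 37 + 32 + 27 + 22 + 17 + 12 = 189.

189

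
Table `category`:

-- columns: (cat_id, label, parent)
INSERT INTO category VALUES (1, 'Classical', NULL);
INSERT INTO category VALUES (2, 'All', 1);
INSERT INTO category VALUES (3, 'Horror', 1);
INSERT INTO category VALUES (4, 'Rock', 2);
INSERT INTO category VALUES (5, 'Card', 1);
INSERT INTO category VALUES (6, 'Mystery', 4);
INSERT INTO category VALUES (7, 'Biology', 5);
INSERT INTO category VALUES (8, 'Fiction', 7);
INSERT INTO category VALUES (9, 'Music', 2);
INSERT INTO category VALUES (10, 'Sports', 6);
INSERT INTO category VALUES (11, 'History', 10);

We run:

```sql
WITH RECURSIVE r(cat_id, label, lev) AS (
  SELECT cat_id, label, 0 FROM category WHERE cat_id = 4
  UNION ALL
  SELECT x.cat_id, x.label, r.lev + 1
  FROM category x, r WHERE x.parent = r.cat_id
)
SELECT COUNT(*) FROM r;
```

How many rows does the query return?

Base: cat_id=4 (Rock) at lev 0.
Iteration 1: rows with parent in {4} -> Mystery (id 6, lev 1).
Iteration 2: rows with parent in {6} -> Sports (id 10, lev 2).
Iteration 3: rows with parent in {10} -> History (id 11, lev 3).
Iteration 4: no rows with parent in {11}; recursion stops.
Total rows emitted: 4.

4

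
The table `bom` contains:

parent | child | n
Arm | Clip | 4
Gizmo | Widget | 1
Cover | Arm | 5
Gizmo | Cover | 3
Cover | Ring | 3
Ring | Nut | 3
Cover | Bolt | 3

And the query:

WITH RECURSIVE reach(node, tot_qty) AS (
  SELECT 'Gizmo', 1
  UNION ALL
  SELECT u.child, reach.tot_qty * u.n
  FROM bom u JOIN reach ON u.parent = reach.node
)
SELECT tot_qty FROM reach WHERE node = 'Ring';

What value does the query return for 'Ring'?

9

Base: (Gizmo, tot_qty=1).
Iteration 1: components of {Gizmo} -> Cover = 1*3 = 3, Widget = 1*1 = 1.
Iteration 2: components of {Cover,Widget} -> Arm = 3*5 = 15, Bolt = 3*3 = 9, Ring = 3*3 = 9.
Iteration 3: components of {Arm,Bolt,Ring} -> Clip = 15*4 = 60, Nut = 9*3 = 27.
Iteration 4: no further components; recursion stops.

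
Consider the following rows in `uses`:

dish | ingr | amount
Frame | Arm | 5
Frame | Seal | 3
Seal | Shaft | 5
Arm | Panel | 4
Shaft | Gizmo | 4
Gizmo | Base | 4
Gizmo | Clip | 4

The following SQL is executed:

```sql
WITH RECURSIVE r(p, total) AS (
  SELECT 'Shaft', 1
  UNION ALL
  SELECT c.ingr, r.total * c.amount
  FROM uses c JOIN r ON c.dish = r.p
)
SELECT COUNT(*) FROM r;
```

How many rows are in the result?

4

Base: (Shaft, total=1).
Iteration 1: components of {Shaft} -> Gizmo = 1*4 = 4.
Iteration 2: components of {Gizmo} -> Base = 4*4 = 16, Clip = 4*4 = 16.
Iteration 3: no further components; recursion stops.
Total rows emitted: 4.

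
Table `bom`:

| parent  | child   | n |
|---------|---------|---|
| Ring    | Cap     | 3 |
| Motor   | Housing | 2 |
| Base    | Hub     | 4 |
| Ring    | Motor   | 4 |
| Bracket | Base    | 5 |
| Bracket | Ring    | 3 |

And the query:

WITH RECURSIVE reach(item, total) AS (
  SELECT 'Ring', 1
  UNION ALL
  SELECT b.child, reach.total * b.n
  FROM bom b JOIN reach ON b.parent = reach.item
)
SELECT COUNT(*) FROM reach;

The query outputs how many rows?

4

Base: (Ring, total=1).
Iteration 1: components of {Ring} -> Cap = 1*3 = 3, Motor = 1*4 = 4.
Iteration 2: components of {Cap,Motor} -> Housing = 4*2 = 8.
Iteration 3: no further components; recursion stops.
Total rows emitted: 4.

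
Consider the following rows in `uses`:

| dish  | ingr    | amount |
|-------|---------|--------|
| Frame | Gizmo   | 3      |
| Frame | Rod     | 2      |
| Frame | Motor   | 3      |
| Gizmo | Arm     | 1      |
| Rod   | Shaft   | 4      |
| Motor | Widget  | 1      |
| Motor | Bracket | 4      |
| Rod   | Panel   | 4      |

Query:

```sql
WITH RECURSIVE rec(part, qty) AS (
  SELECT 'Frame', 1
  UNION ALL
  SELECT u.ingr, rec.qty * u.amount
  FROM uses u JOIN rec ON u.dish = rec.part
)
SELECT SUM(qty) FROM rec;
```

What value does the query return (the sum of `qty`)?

Base: (Frame, qty=1).
Iteration 1: components of {Frame} -> Gizmo = 1*3 = 3, Motor = 1*3 = 3, Rod = 1*2 = 2.
Iteration 2: components of {Gizmo,Motor,Rod} -> Arm = 3*1 = 3, Bracket = 3*4 = 12, Panel = 2*4 = 8, Shaft = 2*4 = 8, Widget = 3*1 = 3.
Iteration 3: no further components; recursion stops.
SUM(qty) = 1 + 3 + 2 + 3 + 3 + 8 + 8 + 3 + 12 = 43.

43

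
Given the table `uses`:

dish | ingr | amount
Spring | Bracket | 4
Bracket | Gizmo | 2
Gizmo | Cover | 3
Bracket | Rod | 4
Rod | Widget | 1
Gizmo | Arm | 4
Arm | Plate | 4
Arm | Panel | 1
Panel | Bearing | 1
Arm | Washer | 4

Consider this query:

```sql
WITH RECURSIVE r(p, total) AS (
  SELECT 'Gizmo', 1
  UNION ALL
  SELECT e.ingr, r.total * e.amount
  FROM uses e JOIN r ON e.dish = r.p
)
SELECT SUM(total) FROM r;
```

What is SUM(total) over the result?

48

Base: (Gizmo, total=1).
Iteration 1: components of {Gizmo} -> Arm = 1*4 = 4, Cover = 1*3 = 3.
Iteration 2: components of {Arm,Cover} -> Panel = 4*1 = 4, Plate = 4*4 = 16, Washer = 4*4 = 16.
Iteration 3: components of {Panel,Plate,Washer} -> Bearing = 4*1 = 4.
Iteration 4: no further components; recursion stops.
SUM(total) = 1 + 3 + 4 + 16 + 4 + 16 + 4 = 48.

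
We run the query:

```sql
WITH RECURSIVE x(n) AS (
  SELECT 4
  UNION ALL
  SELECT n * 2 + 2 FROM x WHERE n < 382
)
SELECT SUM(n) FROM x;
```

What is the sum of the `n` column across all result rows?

748

Base: n=4.
Iteration 1: 4 < 382 holds -> n = 4 * 2 + 2 = 10.
Iteration 2: 10 < 382 holds -> n = 10 * 2 + 2 = 22.
Iteration 3: 22 < 382 holds -> n = 22 * 2 + 2 = 46.
Iteration 4: 46 < 382 holds -> n = 46 * 2 + 2 = 94.
Iteration 5: 94 < 382 holds -> n = 94 * 2 + 2 = 190.
Iteration 6: 190 < 382 holds -> n = 190 * 2 + 2 = 382.
Iteration 7: 382 < 382 fails; recursion stops.
SUM(n) = 4 + 10 + 22 + 46 + 94 + 190 + 382 = 748.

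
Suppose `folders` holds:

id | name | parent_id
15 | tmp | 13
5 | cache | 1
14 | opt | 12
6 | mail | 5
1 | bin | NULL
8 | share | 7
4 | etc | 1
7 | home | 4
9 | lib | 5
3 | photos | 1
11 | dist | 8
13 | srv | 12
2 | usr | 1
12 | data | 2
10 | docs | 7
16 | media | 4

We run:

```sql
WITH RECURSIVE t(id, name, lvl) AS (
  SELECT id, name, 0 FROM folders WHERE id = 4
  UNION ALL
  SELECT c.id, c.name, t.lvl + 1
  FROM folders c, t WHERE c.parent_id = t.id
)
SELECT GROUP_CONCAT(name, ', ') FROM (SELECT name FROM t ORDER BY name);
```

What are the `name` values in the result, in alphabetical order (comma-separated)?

Base: id=4 (etc) at lvl 0.
Iteration 1: rows with parent_id in {4} -> home (id 7, lvl 1), media (id 16, lvl 1).
Iteration 2: rows with parent_id in {7,16} -> share (id 8, lvl 2), docs (id 10, lvl 2).
Iteration 3: rows with parent_id in {8,10} -> dist (id 11, lvl 3).
Iteration 4: no rows with parent_id in {11}; recursion stops.

dist, docs, etc, home, media, share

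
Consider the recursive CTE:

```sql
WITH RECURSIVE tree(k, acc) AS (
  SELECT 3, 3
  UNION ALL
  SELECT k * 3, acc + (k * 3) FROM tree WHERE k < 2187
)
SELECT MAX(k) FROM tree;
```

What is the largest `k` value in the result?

Base: k=3, acc=3.
Iteration 1: 3 < 2187 holds -> k = 3 * 3 = 9, acc = 3 + 9 = 12.
Iteration 2: 9 < 2187 holds -> k = 9 * 3 = 27, acc = 12 + 27 = 39.
Iteration 3: 27 < 2187 holds -> k = 27 * 3 = 81, acc = 39 + 81 = 120.
Iteration 4: 81 < 2187 holds -> k = 81 * 3 = 243, acc = 120 + 243 = 363.
Iteration 5: 243 < 2187 holds -> k = 243 * 3 = 729, acc = 363 + 729 = 1092.
Iteration 6: 729 < 2187 holds -> k = 729 * 3 = 2187, acc = 1092 + 2187 = 3279.
Iteration 7: 2187 < 2187 fails; recursion stops.
k values: 3, 9, 27, 81, 243, 729, 2187; the maximum is 2187.

2187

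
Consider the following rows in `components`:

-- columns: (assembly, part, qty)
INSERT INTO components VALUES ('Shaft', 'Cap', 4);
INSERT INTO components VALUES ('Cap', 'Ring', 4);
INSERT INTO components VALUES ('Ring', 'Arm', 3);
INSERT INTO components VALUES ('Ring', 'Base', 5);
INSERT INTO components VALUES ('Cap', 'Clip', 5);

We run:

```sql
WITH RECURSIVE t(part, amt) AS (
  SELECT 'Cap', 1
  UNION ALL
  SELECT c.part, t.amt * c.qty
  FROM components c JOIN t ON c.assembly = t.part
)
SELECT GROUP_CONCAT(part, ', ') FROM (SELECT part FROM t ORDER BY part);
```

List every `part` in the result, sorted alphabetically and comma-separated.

Base: (Cap, amt=1).
Iteration 1: components of {Cap} -> Clip = 1*5 = 5, Ring = 1*4 = 4.
Iteration 2: components of {Clip,Ring} -> Arm = 4*3 = 12, Base = 4*5 = 20.
Iteration 3: no further components; recursion stops.

Arm, Base, Cap, Clip, Ring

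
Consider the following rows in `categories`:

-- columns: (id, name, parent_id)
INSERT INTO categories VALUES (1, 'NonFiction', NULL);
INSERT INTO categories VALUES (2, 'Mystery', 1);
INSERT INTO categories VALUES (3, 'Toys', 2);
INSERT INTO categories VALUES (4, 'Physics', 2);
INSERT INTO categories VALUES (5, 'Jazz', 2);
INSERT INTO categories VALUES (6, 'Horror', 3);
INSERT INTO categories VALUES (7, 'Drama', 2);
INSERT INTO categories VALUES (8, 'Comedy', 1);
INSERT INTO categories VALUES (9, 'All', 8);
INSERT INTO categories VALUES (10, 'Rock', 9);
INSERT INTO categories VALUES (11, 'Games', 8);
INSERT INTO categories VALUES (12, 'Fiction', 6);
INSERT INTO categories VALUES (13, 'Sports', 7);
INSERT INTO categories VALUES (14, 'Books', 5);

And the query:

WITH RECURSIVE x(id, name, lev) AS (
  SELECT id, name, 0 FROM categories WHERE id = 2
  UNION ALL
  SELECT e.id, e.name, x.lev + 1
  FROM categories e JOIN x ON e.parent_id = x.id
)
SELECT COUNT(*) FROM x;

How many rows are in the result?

9

Base: id=2 (Mystery) at lev 0.
Iteration 1: rows with parent_id in {2} -> Toys (id 3, lev 1), Physics (id 4, lev 1), Jazz (id 5, lev 1), Drama (id 7, lev 1).
Iteration 2: rows with parent_id in {3,4,5,7} -> Horror (id 6, lev 2), Sports (id 13, lev 2), Books (id 14, lev 2).
Iteration 3: rows with parent_id in {6,13,14} -> Fiction (id 12, lev 3).
Iteration 4: no rows with parent_id in {12}; recursion stops.
Total rows emitted: 9.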